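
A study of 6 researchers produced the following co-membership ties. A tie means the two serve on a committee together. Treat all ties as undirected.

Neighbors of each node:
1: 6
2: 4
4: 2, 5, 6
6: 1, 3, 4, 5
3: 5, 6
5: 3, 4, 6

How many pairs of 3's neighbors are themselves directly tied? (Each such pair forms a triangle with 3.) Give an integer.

3's neighbors: 5 and 6.
Neighbor pairs that are themselves tied: 3–5–6. Each forms one triangle with 3, for 1 in total.

1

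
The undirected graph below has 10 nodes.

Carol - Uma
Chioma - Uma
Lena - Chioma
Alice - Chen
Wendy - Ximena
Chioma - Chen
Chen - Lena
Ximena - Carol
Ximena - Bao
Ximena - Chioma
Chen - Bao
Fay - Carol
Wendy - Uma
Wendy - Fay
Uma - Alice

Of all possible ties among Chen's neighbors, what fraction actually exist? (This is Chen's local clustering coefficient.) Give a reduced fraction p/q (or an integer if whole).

Chen's neighbors: Alice, Bao, Chioma, and Lena (k = 4).
Possible neighbor pairs: C(4,2) = 6. Edges among them: Chioma–Lena → e = 1.
Clustering(Chen) = 1/6.

1/6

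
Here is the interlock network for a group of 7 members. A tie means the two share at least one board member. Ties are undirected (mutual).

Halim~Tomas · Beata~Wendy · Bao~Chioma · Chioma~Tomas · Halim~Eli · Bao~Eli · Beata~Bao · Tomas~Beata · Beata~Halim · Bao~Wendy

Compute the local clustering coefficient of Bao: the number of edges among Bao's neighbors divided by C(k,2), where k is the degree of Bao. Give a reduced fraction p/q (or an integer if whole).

1/6

Bao's neighbors: Beata, Chioma, Eli, and Wendy (k = 4).
Possible neighbor pairs: C(4,2) = 6. Edges among them: Beata–Wendy → e = 1.
Clustering(Bao) = 1/6.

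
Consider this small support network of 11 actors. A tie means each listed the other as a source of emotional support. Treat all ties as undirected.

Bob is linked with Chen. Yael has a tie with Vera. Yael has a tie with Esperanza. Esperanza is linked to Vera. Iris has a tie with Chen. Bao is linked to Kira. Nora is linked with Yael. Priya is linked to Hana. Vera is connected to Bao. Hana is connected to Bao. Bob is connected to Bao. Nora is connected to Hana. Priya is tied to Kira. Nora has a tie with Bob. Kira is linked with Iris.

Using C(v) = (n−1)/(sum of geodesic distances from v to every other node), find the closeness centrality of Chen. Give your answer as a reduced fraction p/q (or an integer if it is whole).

Distances from Chen: Bao:2, Bob:1, Esperanza:4, Hana:3, Iris:1, Kira:2, Nora:2, Priya:3, Vera:3, Yael:3. Sum = 24.
n = 11, so closeness = 10/24 = 5/12.

5/12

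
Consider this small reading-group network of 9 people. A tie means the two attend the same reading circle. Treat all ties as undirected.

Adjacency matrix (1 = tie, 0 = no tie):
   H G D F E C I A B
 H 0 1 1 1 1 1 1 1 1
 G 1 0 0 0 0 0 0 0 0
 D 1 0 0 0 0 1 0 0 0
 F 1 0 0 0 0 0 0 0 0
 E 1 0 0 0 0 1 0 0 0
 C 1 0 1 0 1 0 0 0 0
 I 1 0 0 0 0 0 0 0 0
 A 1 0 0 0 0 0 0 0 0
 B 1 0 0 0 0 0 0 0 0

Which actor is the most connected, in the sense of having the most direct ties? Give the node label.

Degrees — A:1, B:1, C:3, D:2, E:2, F:1, G:1, H:8, I:1.
The maximum is 8, attained only by H.

H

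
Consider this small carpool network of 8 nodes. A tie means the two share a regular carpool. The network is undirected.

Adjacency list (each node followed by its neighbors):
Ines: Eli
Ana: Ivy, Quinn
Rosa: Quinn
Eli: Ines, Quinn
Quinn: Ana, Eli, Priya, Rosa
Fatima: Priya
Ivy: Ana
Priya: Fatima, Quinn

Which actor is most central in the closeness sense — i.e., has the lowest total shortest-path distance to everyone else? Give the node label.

Quinn

Farness (sum of distances to all others) for each node — Ana:14, Eli:14, Fatima:20, Ines:20, Ivy:20, Priya:14, Quinn:10, Rosa:16.
The smallest farness is 10, for Quinn, so Quinn has the highest closeness.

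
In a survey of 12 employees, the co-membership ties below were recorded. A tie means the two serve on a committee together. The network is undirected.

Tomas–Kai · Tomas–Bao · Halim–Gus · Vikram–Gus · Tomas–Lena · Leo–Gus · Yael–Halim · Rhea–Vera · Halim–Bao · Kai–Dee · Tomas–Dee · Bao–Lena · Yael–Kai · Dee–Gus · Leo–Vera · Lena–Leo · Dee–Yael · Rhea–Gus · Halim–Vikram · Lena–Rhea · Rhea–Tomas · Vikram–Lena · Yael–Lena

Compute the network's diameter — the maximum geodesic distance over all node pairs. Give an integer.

3

Eccentricity of each node (its greatest distance to any other): Bao:3, Dee:3, Gus:2, Halim:3, Kai:3, Lena:2, Leo:3, Rhea:2, Tomas:2, Vera:3, Vikram:3, Yael:3.
The maximum eccentricity is 3, realized for instance by the pair Leo–Kai via Leo – Gus – Dee – Kai. So the diameter is 3.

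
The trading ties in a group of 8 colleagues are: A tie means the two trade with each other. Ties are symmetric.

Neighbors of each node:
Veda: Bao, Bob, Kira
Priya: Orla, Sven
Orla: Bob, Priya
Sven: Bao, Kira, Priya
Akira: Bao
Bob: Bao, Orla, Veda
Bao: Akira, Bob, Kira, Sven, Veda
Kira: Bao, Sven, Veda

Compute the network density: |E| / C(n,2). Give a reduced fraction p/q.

There are 11 edges and 8 nodes, so the maximum possible is C(8,2) = 28.
Density = 11/28.

11/28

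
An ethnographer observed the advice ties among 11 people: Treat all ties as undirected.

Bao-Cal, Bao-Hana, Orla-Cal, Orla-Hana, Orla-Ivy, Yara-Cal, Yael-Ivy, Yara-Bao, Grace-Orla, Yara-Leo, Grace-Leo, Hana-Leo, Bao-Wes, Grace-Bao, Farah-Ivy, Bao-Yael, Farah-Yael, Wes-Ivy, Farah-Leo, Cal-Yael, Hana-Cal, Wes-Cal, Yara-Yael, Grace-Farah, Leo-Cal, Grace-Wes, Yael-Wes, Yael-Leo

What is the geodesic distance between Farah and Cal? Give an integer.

2

One shortest route is Farah – Yael – Cal, which uses 2 edges, and Farah and Cal are not directly tied, so nothing shorter exists. So d(Farah,Cal) = 2.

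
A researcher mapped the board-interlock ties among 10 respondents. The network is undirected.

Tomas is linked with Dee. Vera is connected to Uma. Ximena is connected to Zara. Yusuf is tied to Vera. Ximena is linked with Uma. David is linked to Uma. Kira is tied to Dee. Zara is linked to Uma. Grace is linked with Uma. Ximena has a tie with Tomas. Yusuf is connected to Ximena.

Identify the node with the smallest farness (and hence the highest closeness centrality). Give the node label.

Ximena

Farness (sum of distances to all others) for each node — David:24, Dee:25, Grace:24, Kira:33, Tomas:19, Uma:16, Vera:22, Ximena:15, Yusuf:21, Zara:19.
The smallest farness is 15, for Ximena, so Ximena has the highest closeness.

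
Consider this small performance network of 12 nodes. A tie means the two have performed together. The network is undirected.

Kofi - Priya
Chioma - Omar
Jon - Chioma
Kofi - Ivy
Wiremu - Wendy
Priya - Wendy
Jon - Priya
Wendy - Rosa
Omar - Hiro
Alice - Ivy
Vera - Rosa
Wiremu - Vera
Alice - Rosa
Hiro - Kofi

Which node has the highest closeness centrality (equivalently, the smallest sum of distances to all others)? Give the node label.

Priya

Farness (sum of distances to all others) for each node — Alice:30, Chioma:34, Hiro:30, Ivy:28, Jon:28, Kofi:24, Omar:36, Priya:22, Rosa:28, Vera:36, Wendy:24, Wiremu:32.
The smallest farness is 22, for Priya, so Priya has the highest closeness.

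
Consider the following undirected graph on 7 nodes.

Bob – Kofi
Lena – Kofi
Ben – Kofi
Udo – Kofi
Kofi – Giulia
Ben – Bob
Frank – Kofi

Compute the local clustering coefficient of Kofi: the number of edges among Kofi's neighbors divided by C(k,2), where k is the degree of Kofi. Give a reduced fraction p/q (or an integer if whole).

1/15

Kofi's neighbors: Ben, Bob, Frank, Giulia, Lena, and Udo (k = 6).
Possible neighbor pairs: C(6,2) = 15. Edges among them: Ben–Bob → e = 1.
Clustering(Kofi) = 1/15.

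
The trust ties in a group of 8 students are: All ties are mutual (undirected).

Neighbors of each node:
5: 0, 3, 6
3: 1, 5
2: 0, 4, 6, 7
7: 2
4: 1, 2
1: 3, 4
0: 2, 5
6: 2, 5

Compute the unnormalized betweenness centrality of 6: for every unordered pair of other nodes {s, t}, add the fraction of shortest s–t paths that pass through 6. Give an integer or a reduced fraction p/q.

Pairs whose geodesics pass through 6 — 7–5: 1/2; 7–3: 1/3; 2–5: 1/2; 2–3: 1/3; 5–4: 1/3.
All other pairs contribute 0.
Summing the contributions gives betweenness(6) = 2.

2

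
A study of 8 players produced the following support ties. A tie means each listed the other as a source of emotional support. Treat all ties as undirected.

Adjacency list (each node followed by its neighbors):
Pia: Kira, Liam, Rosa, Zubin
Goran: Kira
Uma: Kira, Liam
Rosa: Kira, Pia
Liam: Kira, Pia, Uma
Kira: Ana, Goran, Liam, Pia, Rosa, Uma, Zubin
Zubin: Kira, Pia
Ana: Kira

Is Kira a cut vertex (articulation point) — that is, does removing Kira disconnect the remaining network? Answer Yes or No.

Removing Kira leaves {Liam, Pia, Rosa, Uma, and Zubin} with no path to {Ana}, so the network splits into 3 components. Kira is a cut vertex.

Yes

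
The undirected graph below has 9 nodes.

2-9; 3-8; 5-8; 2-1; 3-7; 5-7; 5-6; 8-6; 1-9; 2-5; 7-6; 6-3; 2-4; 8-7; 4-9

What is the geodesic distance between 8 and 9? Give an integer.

One shortest route is 8 – 5 – 2 – 9, which uses 3 edges, and at distance 2 from 8 we only reach {2}, which does not include 9. So d(8,9) = 3.

3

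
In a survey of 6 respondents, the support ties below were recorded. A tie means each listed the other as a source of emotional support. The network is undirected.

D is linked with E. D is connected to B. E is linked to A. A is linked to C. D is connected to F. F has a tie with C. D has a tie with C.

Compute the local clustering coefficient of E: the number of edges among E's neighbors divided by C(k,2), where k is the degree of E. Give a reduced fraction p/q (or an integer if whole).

E's neighbors: A and D (k = 2).
Possible neighbor pairs: C(2,2) = 1. Edges among them: none → e = 0.
Clustering(E) = 0/1.

0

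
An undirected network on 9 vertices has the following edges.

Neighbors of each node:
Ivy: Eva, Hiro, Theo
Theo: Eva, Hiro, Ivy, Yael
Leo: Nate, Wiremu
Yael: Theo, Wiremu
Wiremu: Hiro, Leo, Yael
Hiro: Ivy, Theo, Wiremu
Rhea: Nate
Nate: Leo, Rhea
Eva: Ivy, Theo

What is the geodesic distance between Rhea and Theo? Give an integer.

One shortest route is Rhea – Nate – Leo – Wiremu – Yael – Theo, which uses 5 edges, and at distance 4 from Rhea we only reach {Hiro, Yael}, which does not include Theo. So d(Rhea,Theo) = 5.

5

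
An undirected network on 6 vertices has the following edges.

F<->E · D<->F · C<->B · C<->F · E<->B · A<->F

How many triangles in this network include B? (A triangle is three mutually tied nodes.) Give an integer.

0

B's neighbors are C and E, but none of them are tied to each other, so no triangle contains B.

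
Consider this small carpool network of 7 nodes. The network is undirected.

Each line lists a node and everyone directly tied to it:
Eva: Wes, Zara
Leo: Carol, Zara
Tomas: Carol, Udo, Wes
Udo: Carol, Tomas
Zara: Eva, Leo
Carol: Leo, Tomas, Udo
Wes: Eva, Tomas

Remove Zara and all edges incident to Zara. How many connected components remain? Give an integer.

Zara's neighbors (Eva and Leo) remain reachable from one another through other ties, so the rest of the network stays in one piece.

1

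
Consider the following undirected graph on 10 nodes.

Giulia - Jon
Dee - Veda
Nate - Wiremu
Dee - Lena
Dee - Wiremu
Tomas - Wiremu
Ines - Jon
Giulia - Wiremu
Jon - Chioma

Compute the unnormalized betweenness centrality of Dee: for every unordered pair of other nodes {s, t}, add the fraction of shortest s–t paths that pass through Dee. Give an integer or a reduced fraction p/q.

Pairs whose geodesics pass through Dee — Tomas–Veda: 1; Tomas–Lena: 1; Veda–Nate: 1; Veda–Ines: 1; Veda–Jon: 1; Veda–Giulia: 1; Veda–Wiremu: 1; Veda–Lena: 1; Veda–Chioma: 1; Nate–Lena: 1; Ines–Lena: 1; Jon–Lena: 1; Giulia–Lena: 1; Wiremu–Lena: 1 … (+1 more pairs).
All other pairs contribute 0.
Summing the contributions gives betweenness(Dee) = 15.

15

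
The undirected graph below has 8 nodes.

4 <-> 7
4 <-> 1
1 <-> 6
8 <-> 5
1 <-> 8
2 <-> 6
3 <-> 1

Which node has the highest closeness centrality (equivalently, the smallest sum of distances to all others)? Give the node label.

1

Farness (sum of distances to all others) for each node — 1:10, 2:20, 3:16, 4:14, 5:20, 6:14, 7:20, 8:14.
The smallest farness is 10, for 1, so 1 has the highest closeness.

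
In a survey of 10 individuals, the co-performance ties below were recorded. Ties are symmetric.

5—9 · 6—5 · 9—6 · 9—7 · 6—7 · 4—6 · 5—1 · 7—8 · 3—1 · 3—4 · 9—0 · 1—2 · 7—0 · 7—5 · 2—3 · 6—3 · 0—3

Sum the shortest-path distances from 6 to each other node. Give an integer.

13

Distances from 6: 0:2, 1:2, 2:2, 3:1, 4:1, 5:1, 7:1, 8:2, 9:1.
Sum = 2 + 2 + 2 + 1 + 1 + 1 + 1 + 2 + 1 = 13.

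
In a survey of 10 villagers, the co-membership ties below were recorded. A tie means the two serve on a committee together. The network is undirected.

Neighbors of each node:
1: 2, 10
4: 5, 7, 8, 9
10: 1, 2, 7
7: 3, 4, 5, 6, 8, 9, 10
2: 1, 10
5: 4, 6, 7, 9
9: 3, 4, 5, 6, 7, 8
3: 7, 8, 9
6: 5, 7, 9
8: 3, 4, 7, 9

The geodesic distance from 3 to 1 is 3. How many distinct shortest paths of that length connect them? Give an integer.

1

The shortest distance is 3, and the only length-3 path is 3–7–10–1. So there is exactly 1 shortest path.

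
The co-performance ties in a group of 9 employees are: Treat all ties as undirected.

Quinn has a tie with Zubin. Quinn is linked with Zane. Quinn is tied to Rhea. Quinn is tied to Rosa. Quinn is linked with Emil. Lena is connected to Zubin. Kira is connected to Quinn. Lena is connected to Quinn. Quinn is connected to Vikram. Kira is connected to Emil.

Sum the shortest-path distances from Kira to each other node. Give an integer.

14

Distances from Kira: Emil:1, Lena:2, Quinn:1, Rhea:2, Rosa:2, Vikram:2, Zane:2, Zubin:2.
Sum = 1 + 2 + 1 + 2 + 2 + 2 + 2 + 2 = 14.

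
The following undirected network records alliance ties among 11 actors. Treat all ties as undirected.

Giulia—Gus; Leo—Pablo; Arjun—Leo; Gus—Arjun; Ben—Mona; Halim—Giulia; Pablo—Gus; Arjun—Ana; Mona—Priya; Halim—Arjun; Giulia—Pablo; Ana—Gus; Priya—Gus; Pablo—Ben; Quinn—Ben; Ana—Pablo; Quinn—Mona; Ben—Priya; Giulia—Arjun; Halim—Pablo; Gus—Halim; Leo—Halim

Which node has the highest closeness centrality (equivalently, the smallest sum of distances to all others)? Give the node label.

Pablo

Farness (sum of distances to all others) for each node — Ana:19, Arjun:19, Ben:17, Giulia:18, Gus:15, Halim:17, Leo:20, Mona:22, Pablo:14, Priya:18, Quinn:25.
The smallest farness is 14, for Pablo, so Pablo has the highest closeness.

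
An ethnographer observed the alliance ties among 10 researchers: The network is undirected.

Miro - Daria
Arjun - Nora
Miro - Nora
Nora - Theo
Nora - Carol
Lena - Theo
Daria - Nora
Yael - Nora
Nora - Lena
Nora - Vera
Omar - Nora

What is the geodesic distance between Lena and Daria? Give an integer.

One shortest route is Lena – Nora – Daria, which uses 2 edges, and Lena and Daria are not directly tied, so nothing shorter exists. So d(Lena,Daria) = 2.

2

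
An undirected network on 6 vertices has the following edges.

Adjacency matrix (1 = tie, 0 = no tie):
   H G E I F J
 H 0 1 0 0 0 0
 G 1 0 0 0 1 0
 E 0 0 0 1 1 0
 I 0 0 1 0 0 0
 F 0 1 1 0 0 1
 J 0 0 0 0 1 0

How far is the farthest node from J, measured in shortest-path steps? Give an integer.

Distances from J: E:2, F:1, G:2, H:3, I:3.
The largest is 3 (to H and I), so the eccentricity of J is 3.

3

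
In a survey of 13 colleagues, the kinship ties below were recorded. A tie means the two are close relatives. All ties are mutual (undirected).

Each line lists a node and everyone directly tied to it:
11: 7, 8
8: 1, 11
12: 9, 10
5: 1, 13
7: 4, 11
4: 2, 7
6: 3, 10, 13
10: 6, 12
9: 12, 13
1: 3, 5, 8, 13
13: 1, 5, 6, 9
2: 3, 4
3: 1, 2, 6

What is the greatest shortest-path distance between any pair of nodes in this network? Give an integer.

Eccentricity of each node (its greatest distance to any other): 1:3, 2:4, 3:3, 4:5, 5:4, 6:4, 7:6, 8:4, 9:5, 10:5, 11:5, 12:6, 13:4.
The maximum eccentricity is 6, realized for instance by the pair 7–12 via 7 – 11 – 8 – 1 – 13 – 9 – 12. So the diameter is 6.

6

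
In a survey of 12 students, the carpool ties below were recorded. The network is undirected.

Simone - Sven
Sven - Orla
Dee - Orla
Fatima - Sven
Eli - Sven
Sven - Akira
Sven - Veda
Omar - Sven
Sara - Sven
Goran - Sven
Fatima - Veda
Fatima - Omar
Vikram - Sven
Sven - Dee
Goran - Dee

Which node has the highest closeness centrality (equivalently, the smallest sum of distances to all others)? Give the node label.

Farness (sum of distances to all others) for each node — Akira:21, Dee:19, Eli:21, Fatima:19, Goran:20, Omar:20, Orla:20, Sara:21, Simone:21, Sven:11, Veda:20, Vikram:21.
The smallest farness is 11, for Sven, so Sven has the highest closeness.

Sven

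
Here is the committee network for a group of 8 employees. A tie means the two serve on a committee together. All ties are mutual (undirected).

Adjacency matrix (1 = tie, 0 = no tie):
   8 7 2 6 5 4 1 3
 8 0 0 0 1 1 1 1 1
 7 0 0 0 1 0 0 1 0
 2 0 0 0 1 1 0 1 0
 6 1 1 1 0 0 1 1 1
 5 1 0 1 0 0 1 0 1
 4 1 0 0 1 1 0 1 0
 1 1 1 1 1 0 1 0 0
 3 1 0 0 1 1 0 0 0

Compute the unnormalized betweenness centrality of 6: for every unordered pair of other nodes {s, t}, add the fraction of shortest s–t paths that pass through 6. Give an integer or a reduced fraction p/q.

Pairs whose geodesics pass through 6 — 8–7: 1/2; 8–2: 1/3; 7–2: 1/2; 7–5: 4/7; 7–4: 1/2; 7–3: 1; 2–4: 1/3; 2–3: 1/2; 4–3: 1/3; 1–3: 1/2.
All other pairs contribute 0.
Summing the contributions gives betweenness(6) = 71/14.

71/14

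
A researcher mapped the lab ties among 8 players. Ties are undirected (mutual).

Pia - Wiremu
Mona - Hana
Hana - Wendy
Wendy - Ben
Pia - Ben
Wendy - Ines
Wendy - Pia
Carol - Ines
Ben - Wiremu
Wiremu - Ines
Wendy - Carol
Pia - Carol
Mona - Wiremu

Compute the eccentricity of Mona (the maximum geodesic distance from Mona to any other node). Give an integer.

Distances from Mona: Ben:2, Carol:3, Hana:1, Ines:2, Pia:2, Wendy:2, Wiremu:1.
The largest is 3 (to Carol), so the eccentricity of Mona is 3.

3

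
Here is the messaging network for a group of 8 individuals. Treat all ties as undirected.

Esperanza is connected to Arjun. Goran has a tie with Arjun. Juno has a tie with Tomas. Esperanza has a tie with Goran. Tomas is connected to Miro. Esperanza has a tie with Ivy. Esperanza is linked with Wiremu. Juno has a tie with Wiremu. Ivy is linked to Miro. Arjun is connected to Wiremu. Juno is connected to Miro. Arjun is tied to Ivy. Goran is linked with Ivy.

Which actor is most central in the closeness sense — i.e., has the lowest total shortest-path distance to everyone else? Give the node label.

Farness (sum of distances to all others) for each node — Arjun:11, Esperanza:11, Goran:13, Ivy:10, Juno:12, Miro:11, Tomas:15, Wiremu:11.
The smallest farness is 10, for Ivy, so Ivy has the highest closeness.

Ivy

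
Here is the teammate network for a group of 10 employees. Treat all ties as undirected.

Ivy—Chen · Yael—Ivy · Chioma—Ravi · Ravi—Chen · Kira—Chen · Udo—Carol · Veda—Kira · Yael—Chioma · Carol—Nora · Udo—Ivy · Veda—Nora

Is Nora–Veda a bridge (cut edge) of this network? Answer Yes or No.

Even without that edge, Nora still reaches Veda via Nora – Carol – Udo – Ivy – Chen – Kira – Veda, so the network stays connected. Not a bridge.

No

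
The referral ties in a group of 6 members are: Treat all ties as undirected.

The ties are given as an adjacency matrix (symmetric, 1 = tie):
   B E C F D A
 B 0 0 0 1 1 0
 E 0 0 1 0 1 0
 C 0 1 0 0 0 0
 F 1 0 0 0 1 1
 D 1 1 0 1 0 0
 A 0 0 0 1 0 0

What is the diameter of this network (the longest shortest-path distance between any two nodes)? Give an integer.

4

Eccentricity of each node (its greatest distance to any other): A:4, B:3, C:4, D:2, E:3, F:3.
The maximum eccentricity is 4, realized for instance by the pair C–A via C – E – D – F – A. So the diameter is 4.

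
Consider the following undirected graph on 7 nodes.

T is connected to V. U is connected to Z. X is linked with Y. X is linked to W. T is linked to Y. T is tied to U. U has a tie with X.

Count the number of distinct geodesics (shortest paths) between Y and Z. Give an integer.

2

The shortest distance is 3. The length-3 paths are: Y–X–U–Z; Y–T–U–Z.
That gives 2 distinct shortest paths.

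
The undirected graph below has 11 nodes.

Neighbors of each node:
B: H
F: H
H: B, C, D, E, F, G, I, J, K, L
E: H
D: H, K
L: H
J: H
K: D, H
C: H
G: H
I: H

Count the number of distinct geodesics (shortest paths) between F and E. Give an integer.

1

The shortest distance is 2, and the only length-2 path is F–H–E. So there is exactly 1 shortest path.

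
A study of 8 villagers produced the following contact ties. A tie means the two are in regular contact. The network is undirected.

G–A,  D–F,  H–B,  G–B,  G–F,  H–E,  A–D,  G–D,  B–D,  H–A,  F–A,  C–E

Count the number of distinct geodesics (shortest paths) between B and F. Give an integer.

The shortest distance is 2. The length-2 paths are: B–D–F; B–G–F.
That gives 2 distinct shortest paths.

2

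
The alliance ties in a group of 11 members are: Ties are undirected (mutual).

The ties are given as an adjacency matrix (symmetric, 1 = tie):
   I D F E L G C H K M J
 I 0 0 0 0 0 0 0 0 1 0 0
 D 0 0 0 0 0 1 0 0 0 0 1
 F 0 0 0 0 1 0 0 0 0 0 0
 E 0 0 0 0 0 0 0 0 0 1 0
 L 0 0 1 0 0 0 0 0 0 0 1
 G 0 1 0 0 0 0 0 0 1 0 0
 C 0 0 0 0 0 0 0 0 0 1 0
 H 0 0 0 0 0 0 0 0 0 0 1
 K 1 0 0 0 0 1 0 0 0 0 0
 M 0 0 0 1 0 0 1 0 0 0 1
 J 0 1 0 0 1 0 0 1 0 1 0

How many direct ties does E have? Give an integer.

1

E is directly tied to M. That is 1 neighbor, so the degree of E is 1.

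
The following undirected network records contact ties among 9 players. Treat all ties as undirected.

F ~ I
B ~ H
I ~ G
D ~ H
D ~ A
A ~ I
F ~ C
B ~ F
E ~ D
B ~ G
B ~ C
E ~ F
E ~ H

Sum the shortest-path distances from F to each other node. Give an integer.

12

Distances from F: A:2, B:1, C:1, D:2, E:1, G:2, H:2, I:1.
Sum = 2 + 1 + 1 + 2 + 1 + 2 + 2 + 1 = 12.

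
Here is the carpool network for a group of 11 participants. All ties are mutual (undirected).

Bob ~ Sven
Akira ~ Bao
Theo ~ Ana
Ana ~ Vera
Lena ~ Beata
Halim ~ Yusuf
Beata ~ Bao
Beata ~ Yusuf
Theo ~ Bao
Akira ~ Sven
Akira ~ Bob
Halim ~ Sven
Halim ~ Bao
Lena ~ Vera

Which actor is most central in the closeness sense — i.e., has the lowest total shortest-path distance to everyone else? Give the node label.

Farness (sum of distances to all others) for each node — Akira:22, Ana:27, Bao:17, Beata:20, Bob:28, Halim:21, Lena:25, Sven:26, Theo:22, Vera:30, Yusuf:24.
The smallest farness is 17, for Bao, so Bao has the highest closeness.

Bao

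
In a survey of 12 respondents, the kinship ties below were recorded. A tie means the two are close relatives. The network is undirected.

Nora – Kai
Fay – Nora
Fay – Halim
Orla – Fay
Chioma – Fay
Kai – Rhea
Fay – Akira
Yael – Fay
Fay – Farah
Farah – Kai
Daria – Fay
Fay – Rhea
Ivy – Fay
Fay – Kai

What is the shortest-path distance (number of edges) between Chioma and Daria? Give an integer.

One shortest route is Chioma – Fay – Daria, which uses 2 edges, and Chioma and Daria are not directly tied, so nothing shorter exists. So d(Chioma,Daria) = 2.

2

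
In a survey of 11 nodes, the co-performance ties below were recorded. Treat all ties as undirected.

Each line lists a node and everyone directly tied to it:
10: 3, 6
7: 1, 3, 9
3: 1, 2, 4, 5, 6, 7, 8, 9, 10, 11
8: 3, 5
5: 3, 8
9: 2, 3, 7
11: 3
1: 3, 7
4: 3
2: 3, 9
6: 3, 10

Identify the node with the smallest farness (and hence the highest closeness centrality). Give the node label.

3

Farness (sum of distances to all others) for each node — 1:18, 2:18, 3:10, 4:19, 5:18, 6:18, 7:17, 8:18, 9:17, 10:18, 11:19.
The smallest farness is 10, for 3, so 3 has the highest closeness.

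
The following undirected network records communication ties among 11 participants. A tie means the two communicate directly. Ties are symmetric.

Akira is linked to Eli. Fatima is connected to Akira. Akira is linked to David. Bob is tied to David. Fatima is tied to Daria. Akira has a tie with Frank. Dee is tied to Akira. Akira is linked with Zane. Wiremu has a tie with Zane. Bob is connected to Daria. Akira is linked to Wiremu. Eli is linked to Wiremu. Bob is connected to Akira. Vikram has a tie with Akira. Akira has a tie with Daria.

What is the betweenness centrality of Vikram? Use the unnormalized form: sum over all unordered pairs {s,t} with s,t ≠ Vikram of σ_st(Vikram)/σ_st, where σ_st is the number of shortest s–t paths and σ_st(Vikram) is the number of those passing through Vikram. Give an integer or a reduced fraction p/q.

No shortest path between any pair of other nodes passes through Vikram.
Summing the contributions gives betweenness(Vikram) = 0.

0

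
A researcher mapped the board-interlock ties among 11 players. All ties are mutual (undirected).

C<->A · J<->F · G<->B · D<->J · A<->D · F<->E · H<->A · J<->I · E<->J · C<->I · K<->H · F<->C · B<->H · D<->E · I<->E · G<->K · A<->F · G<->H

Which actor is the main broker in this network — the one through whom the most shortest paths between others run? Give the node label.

Unnormalized betweenness of each node: A:76/3, B:0, C:16/3, D:5, E:7/6, F:6, G:1/2, H:43/2, I:1, J:7/6, K:0.
A has the largest value, 76/3, making it the main broker — the node through which the most shortest paths run.

A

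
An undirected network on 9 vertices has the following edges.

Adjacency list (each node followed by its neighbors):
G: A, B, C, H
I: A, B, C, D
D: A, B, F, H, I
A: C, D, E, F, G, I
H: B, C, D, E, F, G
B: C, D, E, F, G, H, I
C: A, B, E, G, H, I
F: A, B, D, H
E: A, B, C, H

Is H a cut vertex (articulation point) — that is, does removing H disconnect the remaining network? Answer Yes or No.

No

Even without H, every remaining node can still reach every other (the residual graph is connected), so H is not a cut vertex.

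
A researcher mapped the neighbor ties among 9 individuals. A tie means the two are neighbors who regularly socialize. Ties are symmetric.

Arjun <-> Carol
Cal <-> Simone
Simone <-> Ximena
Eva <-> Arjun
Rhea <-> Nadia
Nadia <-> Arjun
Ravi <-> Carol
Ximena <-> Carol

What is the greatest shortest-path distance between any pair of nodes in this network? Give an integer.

6

Eccentricity of each node (its greatest distance to any other): Arjun:4, Cal:6, Carol:3, Eva:5, Nadia:5, Ravi:4, Rhea:6, Simone:5, Ximena:4.
The maximum eccentricity is 6, realized for instance by the pair Cal–Rhea via Cal – Simone – Ximena – Carol – Arjun – Nadia – Rhea. So the diameter is 6.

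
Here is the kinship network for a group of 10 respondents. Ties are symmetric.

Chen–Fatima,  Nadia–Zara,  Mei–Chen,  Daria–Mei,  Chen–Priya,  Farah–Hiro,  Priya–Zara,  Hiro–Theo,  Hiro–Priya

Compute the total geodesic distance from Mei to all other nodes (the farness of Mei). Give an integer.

24

Distances from Mei: Chen:1, Daria:1, Farah:4, Fatima:2, Hiro:3, Nadia:4, Priya:2, Theo:4, Zara:3.
Sum = 1 + 1 + 4 + 2 + 3 + 4 + 2 + 4 + 3 = 24.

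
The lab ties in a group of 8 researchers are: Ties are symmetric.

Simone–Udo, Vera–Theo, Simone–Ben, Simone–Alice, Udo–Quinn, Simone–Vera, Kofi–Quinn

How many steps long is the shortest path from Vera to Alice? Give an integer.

2

One shortest route is Vera – Simone – Alice, which uses 2 edges, and Vera and Alice are not directly tied, so nothing shorter exists. So d(Vera,Alice) = 2.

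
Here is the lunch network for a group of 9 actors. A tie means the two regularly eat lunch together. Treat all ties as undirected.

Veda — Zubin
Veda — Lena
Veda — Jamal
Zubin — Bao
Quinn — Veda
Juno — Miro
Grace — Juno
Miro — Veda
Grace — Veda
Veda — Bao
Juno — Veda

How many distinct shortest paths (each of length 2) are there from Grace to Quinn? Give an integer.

The shortest distance is 2, and the only length-2 path is Grace–Veda–Quinn. So there is exactly 1 shortest path.

1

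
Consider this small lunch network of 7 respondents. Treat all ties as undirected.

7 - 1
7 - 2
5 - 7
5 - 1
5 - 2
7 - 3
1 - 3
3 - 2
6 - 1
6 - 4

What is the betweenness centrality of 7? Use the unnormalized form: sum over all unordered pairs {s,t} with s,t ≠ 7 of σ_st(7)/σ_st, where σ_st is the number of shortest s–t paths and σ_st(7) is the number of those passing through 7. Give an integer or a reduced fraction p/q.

Pairs whose geodesics pass through 7 — 4–2: 1/3; 6–2: 1/3; 2–1: 1/3; 3–5: 1/3.
All other pairs contribute 0.
Summing the contributions gives betweenness(7) = 4/3.

4/3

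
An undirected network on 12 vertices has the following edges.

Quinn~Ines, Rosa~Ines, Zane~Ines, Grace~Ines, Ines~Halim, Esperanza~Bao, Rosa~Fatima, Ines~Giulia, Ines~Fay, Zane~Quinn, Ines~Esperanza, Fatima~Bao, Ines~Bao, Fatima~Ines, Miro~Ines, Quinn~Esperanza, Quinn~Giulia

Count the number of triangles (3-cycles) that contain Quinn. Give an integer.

3

Quinn's neighbors: Esperanza, Giulia, Ines, and Zane.
Neighbor pairs that are themselves tied: Quinn–Esperanza–Ines; Quinn–Giulia–Ines; Quinn–Ines–Zane. Each forms one triangle with Quinn, for 3 in total.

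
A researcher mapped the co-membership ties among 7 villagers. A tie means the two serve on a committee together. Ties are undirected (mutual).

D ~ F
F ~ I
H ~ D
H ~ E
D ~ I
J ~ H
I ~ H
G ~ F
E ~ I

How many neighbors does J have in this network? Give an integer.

J is directly tied to H. That is 1 neighbor, so the degree of J is 1.

1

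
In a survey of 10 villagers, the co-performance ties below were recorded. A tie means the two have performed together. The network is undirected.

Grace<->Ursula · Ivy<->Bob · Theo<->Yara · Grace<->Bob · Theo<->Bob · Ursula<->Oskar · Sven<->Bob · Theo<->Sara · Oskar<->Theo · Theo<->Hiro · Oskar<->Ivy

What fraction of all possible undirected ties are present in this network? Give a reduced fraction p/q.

There are 11 edges and 10 nodes, so the maximum possible is C(10,2) = 45.
Density = 11/45.

11/45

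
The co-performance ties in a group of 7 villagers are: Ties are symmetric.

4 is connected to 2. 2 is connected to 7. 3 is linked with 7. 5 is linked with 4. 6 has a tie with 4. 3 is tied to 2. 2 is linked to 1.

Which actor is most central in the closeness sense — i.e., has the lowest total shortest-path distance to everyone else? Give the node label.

2

Farness (sum of distances to all others) for each node — 1:13, 2:8, 3:12, 4:9, 5:14, 6:14, 7:12.
The smallest farness is 8, for 2, so 2 has the highest closeness.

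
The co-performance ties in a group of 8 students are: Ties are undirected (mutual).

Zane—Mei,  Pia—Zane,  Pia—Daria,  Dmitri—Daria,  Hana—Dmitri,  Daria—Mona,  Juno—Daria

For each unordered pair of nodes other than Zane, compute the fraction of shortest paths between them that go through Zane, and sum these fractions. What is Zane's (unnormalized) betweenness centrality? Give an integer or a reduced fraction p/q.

Pairs whose geodesics pass through Zane — Dmitri–Mei: 1; Daria–Mei: 1; Juno–Mei: 1; Mei–Pia: 1; Mei–Mona: 1; Mei–Hana: 1.
All other pairs contribute 0.
Summing the contributions gives betweenness(Zane) = 6.

6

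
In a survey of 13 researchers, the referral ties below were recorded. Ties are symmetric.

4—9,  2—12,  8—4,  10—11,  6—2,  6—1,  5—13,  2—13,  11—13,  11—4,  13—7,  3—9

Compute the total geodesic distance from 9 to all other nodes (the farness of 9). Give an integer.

Distances from 9: 1:6, 2:4, 3:1, 4:1, 5:4, 6:5, 7:4, 8:2, 10:3, 11:2, 12:5, 13:3.
Sum = 6 + 4 + 1 + 1 + 4 + 5 + 4 + 2 + 3 + 2 + 5 + 3 = 40.

40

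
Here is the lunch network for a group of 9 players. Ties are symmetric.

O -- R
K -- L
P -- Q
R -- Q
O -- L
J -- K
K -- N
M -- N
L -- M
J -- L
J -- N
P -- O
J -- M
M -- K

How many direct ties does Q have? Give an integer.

Q is directly tied to P and R. That is 2 neighbors, so the degree of Q is 2.

2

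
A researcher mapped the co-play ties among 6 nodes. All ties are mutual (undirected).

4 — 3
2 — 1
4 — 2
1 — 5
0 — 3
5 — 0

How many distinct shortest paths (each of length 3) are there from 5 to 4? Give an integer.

2

The shortest distance is 3. The length-3 paths are: 5–1–2–4; 5–0–3–4.
That gives 2 distinct shortest paths.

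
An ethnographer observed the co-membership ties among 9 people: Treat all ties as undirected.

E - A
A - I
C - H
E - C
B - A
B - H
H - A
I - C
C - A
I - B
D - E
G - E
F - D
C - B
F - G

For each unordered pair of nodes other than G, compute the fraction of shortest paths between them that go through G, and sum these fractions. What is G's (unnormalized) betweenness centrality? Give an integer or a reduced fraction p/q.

Pairs whose geodesics pass through G — A–F: 1/2; I–F: 2/4; B–F: 2/4; C–F: 1/2; H–F: 2/4; F–E: 1/2.
All other pairs contribute 0.
Summing the contributions gives betweenness(G) = 3.

3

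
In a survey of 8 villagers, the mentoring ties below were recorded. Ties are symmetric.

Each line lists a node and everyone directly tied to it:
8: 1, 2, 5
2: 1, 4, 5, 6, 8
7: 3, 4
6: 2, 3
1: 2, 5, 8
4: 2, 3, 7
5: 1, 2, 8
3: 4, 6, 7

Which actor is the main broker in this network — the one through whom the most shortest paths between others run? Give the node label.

Unnormalized betweenness of each node: 1:0, 2:25/2, 3:3/2, 4:6, 5:0, 6:2, 7:0, 8:0.
2 has the largest value, 25/2, making it the main broker — the node through which the most shortest paths run.

2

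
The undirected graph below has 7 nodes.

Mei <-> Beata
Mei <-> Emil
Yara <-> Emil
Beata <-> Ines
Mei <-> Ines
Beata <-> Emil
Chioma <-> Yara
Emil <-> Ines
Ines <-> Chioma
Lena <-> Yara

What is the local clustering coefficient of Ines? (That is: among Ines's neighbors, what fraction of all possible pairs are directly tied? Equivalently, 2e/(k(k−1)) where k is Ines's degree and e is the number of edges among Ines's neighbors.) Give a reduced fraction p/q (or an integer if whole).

Ines's neighbors: Beata, Chioma, Emil, and Mei (k = 4).
Possible neighbor pairs: C(4,2) = 6. Edges among them: Beata–Emil, Beata–Mei, Emil–Mei → e = 3.
Clustering(Ines) = 3/6 = 1/2.

1/2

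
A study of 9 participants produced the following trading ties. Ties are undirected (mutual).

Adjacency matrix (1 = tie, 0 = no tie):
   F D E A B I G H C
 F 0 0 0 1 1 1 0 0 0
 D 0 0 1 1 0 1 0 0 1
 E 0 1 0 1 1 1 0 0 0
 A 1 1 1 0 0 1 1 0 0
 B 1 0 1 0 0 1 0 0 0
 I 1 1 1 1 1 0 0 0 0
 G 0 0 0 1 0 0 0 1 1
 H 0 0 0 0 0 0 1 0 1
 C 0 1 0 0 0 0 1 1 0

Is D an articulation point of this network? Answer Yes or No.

Even without D, every remaining node can still reach every other (the residual graph is connected), so D is not a cut vertex.

No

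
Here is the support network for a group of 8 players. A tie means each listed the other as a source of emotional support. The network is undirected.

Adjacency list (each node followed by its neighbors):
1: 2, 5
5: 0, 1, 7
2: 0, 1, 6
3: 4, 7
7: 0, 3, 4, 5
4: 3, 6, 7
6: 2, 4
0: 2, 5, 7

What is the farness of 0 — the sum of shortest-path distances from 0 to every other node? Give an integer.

Distances from 0: 1:2, 2:1, 3:2, 4:2, 5:1, 6:2, 7:1.
Sum = 2 + 1 + 2 + 2 + 1 + 2 + 1 = 11.

11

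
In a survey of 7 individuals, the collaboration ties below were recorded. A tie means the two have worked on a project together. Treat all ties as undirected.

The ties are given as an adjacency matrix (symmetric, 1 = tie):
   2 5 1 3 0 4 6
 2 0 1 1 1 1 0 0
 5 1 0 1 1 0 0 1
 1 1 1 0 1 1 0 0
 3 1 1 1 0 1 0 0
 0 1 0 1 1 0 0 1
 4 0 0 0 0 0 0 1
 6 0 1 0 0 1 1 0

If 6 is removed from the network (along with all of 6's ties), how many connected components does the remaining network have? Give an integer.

Without 6, the remaining ties split the others into: {0, 1, 2, 3, 5}; {4}.
That's 2 separate components.

2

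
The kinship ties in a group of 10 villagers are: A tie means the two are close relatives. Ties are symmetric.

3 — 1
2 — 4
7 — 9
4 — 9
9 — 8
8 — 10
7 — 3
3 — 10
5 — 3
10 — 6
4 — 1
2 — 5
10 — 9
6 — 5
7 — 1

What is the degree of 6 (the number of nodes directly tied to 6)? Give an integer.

6 is directly tied to 5 and 10. That is 2 neighbors, so the degree of 6 is 2.

2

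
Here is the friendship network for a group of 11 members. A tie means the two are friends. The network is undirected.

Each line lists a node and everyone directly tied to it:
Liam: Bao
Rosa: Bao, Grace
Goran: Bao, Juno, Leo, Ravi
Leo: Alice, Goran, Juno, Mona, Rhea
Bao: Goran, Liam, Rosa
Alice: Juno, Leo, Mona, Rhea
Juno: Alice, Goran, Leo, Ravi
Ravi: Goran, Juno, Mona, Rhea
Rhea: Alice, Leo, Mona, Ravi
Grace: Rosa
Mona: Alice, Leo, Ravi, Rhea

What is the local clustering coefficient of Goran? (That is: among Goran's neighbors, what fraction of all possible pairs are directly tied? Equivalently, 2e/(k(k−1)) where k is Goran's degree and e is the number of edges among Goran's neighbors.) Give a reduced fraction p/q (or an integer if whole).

1/3

Goran's neighbors: Bao, Juno, Leo, and Ravi (k = 4).
Possible neighbor pairs: C(4,2) = 6. Edges among them: Juno–Leo, Juno–Ravi → e = 2.
Clustering(Goran) = 2/6 = 1/3.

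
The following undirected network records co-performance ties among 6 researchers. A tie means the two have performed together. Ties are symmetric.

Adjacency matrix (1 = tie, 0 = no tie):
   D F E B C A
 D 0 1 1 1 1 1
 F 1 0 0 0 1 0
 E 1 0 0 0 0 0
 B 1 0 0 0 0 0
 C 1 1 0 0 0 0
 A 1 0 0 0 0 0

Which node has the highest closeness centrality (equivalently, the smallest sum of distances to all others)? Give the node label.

Farness (sum of distances to all others) for each node — A:9, B:9, C:8, D:5, E:9, F:8.
The smallest farness is 5, for D, so D has the highest closeness.

D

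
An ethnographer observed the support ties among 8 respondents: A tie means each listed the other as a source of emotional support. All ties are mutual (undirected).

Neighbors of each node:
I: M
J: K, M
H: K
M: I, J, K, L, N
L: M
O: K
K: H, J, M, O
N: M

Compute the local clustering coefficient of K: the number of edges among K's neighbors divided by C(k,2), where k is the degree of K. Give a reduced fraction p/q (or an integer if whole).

1/6

K's neighbors: H, J, M, and O (k = 4).
Possible neighbor pairs: C(4,2) = 6. Edges among them: J–M → e = 1.
Clustering(K) = 1/6.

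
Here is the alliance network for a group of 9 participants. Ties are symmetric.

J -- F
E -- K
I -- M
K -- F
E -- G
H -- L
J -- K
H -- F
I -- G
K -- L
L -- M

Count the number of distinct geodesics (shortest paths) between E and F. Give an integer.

The shortest distance is 2, and the only length-2 path is E–K–F. So there is exactly 1 shortest path.

1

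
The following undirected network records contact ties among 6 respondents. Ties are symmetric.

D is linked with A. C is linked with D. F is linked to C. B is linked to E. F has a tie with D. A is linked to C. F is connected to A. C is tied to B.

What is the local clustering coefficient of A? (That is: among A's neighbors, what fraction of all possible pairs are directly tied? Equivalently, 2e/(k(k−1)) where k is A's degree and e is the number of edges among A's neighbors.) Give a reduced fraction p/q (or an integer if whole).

1

A's neighbors: C, D, and F (k = 3).
Possible neighbor pairs: C(3,2) = 3. Edges among them: C–D, C–F, D–F → e = 3.
Clustering(A) = 3/3 = 1.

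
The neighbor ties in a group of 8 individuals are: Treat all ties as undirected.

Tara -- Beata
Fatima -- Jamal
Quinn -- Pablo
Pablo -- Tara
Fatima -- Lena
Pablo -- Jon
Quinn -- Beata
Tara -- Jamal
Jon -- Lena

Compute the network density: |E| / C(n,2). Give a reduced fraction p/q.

There are 9 edges and 8 nodes, so the maximum possible is C(8,2) = 28.
Density = 9/28.

9/28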